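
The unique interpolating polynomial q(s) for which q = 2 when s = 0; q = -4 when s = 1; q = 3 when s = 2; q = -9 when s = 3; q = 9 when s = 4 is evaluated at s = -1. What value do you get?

134

Using Newton's divided-difference form:
q[0,1] = (-4 - 2) / (1 - 0) = -6
q[1,2] = (3 - (-4)) / (2 - 1) = 7
q[2,3] = (-9 - 3) / (3 - 2) = -12
q[3,4] = (9 - (-9)) / (4 - 3) = 18
q[0,1,2] = (7 - (-6)) / (2 - 0) = 13/2
q[1,2,3] = (-12 - 7) / (3 - 1) = -19/2
q[2,3,4] = (18 - (-12)) / (4 - 2) = 15
q[0,1,2,3] = (-19/2 - 13/2) / (3 - 0) = -16/3
q[1,2,3,4] = (15 - (-19/2)) / (4 - 1) = 49/6
q[0,1,2,3,4] = (49/6 - (-16/3)) / (4 - 0) = 27/8
q(-1) = 2 + (-6)·(-1) + (13/2)·(-1)·(-2) + (-16/3)·(-1)·(-2)·(-3) + (27/8)·(-1)·(-2)·(-3)·(-4) = 134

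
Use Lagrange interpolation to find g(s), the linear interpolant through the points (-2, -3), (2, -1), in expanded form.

L_0(s) = (s - 2) / [-4] = -(1/4)s + 1/2
L_1(s) = (s + 2) / [4] = (1/4)s + 1/2
g(s) = (-3)·L_0 + (-1)·L_1
  (-3)·L_0(s) = (3/4)s - 3/2
  (-1)·L_1(s) = -(1/4)s - 1/2
Adding term by term: (1/2)s - 2

g(s) = (1/2)s - 2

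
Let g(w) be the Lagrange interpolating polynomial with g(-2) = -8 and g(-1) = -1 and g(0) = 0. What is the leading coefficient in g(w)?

The leading coefficient equals the top divided difference g[-2,-1,0].
g[-2,-1] = (-1 - (-8)) / (-1 - (-2)) = 7
g[-1,0] = (0 - (-1)) / (0 - (-1)) = 1
g[-2,-1,0] = (1 - 7) / (0 - (-2)) = -3

-3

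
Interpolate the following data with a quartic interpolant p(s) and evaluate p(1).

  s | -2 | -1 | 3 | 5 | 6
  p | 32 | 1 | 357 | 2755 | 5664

-1

Evaluate each Lagrange basis at s = 1:
L_0(1) = (2)·(-2)·(-4)·(-5)/[(-1)·(-5)·(-7)·(-8)] = -2/7
L_1(1) = (3)·(-2)·(-4)·(-5)/[(1)·(-4)·(-6)·(-7)] = 5/7
L_2(1) = (3)·(2)·(-4)·(-5)/[(5)·(4)·(-2)·(-3)] = 1
L_3(1) = (3)·(2)·(-2)·(-5)/[(7)·(6)·(2)·(-1)] = -5/7
L_4(1) = (3)·(2)·(-2)·(-4)/[(8)·(7)·(3)·(1)] = 2/7
Sum: 32·(-2/7) + 1·(5/7) + 357·(1) + 2755·(-5/7) + 5664·(2/7) = -1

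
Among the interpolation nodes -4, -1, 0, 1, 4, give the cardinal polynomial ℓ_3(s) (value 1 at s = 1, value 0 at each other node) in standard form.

ℓ_3(s) = -(1/30)s^4 - (1/30)s^3 + (8/15)s^2 + (8/15)s

ℓ_3(s) = (s + 4)(s + 1)s(s - 4) / [(5)·(2)·(1)·(-3)]
       = (s^4 + s^3 - 16s^2 - 16s) / (-30)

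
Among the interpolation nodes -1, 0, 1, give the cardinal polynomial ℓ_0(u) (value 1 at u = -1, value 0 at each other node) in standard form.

ℓ_0(u) = (1/2)u^2 - (1/2)u

ℓ_0(u) = u(u - 1) / [(-1)·(-2)]
       = (u^2 - u) / (2)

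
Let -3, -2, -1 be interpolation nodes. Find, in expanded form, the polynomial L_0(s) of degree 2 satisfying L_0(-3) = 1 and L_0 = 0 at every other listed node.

L_0(s) = (1/2)s^2 + (3/2)s + 1

L_0(s) = (s + 2)(s + 1) / [(-1)·(-2)]
       = (s^2 + 3s + 2) / (2)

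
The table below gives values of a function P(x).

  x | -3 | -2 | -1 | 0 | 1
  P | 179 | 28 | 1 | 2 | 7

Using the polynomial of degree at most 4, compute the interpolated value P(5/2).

Evaluate each Lagrange basis at x = 5/2:
L_0(5/2) = (9/2)·(7/2)·(5/2)·(3/2)/[(-1)·(-2)·(-3)·(-4)] = 315/128
L_1(5/2) = (11/2)·(7/2)·(5/2)·(3/2)/[(1)·(-1)·(-2)·(-3)] = -385/32
L_2(5/2) = (11/2)·(9/2)·(5/2)·(3/2)/[(2)·(1)·(-1)·(-2)] = 1485/64
L_3(5/2) = (11/2)·(9/2)·(7/2)·(3/2)/[(3)·(2)·(1)·(-1)] = -693/32
L_4(5/2) = (11/2)·(9/2)·(7/2)·(5/2)/[(4)·(3)·(2)·(1)] = 1155/128
Sum: 179·(315/128) + 28·(-385/32) + 1·(1485/64) + 2·(-693/32) + 7·(1155/128) = 2347/16

2347/16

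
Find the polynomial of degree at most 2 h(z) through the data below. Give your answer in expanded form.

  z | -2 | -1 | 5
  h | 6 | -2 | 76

Newton's divided differences:
h[-2,-1] = (-2 - 6) / (-1 - (-2)) = -8
h[-1,5] = (76 - (-2)) / (5 - (-1)) = 13
h[-2,-1,5] = (13 - (-8)) / (5 - (-2)) = 3
h(z) = 6 + (-8)·(z + 2) + 3·(z + 2)(z + 1)
Expanding: h(z) = 3z^2 + z - 4

h(z) = 3z^2 + z - 4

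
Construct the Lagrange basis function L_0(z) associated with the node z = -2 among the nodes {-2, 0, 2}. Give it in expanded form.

L_0(z) = (1/8)z^2 - (1/4)z

L_0(z) = z(z - 2) / [(-2)·(-4)]
       = (z^2 - 2z) / (8)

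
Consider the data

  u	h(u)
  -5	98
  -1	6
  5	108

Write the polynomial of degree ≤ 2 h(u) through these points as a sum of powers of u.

Newton's divided differences:
h[-5,-1] = (6 - 98) / (-1 - (-5)) = -23
h[-1,5] = (108 - 6) / (5 - (-1)) = 17
h[-5,-1,5] = (17 - (-23)) / (5 - (-5)) = 4
h(u) = 98 + (-23)·(u + 5) + 4·(u + 5)(u + 1)
Expanding: h(u) = 4u^2 + u + 3

h(u) = 4u^2 + u + 3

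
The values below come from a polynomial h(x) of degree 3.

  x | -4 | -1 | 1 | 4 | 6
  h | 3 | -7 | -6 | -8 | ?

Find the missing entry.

-245/12

The 4 known values determine h uniquely (degree ≤ 3).
Evaluate each Lagrange basis at x = 6:
L_0(6) = (7)·(5)·(2)/[(-3)·(-5)·(-8)] = -7/12
L_1(6) = (10)·(5)·(2)/[(3)·(-2)·(-5)] = 10/3
L_2(6) = (10)·(7)·(2)/[(5)·(2)·(-3)] = -14/3
L_3(6) = (10)·(7)·(5)/[(8)·(5)·(3)] = 35/12
Sum: 3·(-7/12) + (-7)·(10/3) + (-6)·(-14/3) + (-8)·(35/12) = -245/12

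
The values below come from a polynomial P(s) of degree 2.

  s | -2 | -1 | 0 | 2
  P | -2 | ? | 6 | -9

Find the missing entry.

39/8

The 3 known values determine P uniquely (degree ≤ 2).
Evaluate each Lagrange basis at s = -1:
L_0(-1) = (-1)·(-3)/[(-2)·(-4)] = 3/8
L_1(-1) = (1)·(-3)/[(2)·(-2)] = 3/4
L_2(-1) = (1)·(-1)/[(4)·(2)] = -1/8
Sum: (-2)·(3/8) + 6·(3/4) + (-9)·(-1/8) = 39/8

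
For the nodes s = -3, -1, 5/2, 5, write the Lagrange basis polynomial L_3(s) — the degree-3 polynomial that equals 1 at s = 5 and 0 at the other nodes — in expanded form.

L_3(s) = (s + 3)(s + 1)(s - 5/2) / [(8)·(6)·(5/2)]
       = (s^3 + (3/2)s^2 - 7s - 15/2) / (120)

L_3(s) = (1/120)s^3 + (1/80)s^2 - (7/120)s - 1/16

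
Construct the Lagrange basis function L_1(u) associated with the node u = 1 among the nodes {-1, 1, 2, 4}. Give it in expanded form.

L_1(u) = (1/6)u^3 - (5/6)u^2 + (1/3)u + 4/3

L_1(u) = (u + 1)(u - 2)(u - 4) / [(2)·(-1)·(-3)]
       = (u^3 - 5u^2 + 2u + 8) / (6)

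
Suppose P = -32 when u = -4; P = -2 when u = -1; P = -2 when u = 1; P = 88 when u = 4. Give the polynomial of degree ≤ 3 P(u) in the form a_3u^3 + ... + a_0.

Newton's divided differences:
P[-4,-1] = (-2 - (-32)) / (-1 - (-4)) = 10
P[-1,1] = (-2 - (-2)) / (1 - (-1)) = 0
P[1,4] = (88 - (-2)) / (4 - 1) = 30
P[-4,-1,1] = (0 - 10) / (1 - (-4)) = -2
P[-1,1,4] = (30 - 0) / (4 - (-1)) = 6
P[-4,-1,1,4] = (6 - (-2)) / (4 - (-4)) = 1
P(u) = -32 + 10·(u + 4) + (-2)·(u + 4)(u + 1) + 1·(u + 4)(u + 1)(u - 1)
Expanding: P(u) = u^3 + 2u^2 - u - 4

P(u) = u^3 + 2u^2 - u - 4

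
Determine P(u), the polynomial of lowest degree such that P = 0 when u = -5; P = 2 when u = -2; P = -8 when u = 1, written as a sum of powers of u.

Newton's divided differences:
P[-5,-2] = (2 - 0) / (-2 - (-5)) = 2/3
P[-2,1] = (-8 - 2) / (1 - (-2)) = -10/3
P[-5,-2,1] = (-10/3 - 2/3) / (1 - (-5)) = -2/3
P(u) = (2/3)·(u + 5) + (-2/3)·(u + 5)(u + 2)
Expanding: P(u) = -(2/3)u^2 - 4u - 10/3

P(u) = -(2/3)u^2 - 4u - 10/3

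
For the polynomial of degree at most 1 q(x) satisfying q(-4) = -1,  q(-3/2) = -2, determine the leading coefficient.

The leading coefficient equals the top divided difference q[-4,-3/2].
q[-4,-3/2] = (-2 - (-1)) / (-3/2 - (-4)) = -2/5

-2/5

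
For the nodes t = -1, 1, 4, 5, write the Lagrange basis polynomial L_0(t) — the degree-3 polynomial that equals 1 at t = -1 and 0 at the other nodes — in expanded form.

L_0(t) = -(1/60)t^3 + (1/6)t^2 - (29/60)t + 1/3

L_0(t) = (t - 1)(t - 4)(t - 5) / [(-2)·(-5)·(-6)]
       = (t^3 - 10t^2 + 29t - 20) / (-60)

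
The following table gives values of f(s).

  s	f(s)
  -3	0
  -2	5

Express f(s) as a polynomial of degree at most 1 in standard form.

Build the Lagrange basis polynomials:
L_0(s) = (s + 2) / [-1] = -s - 2
L_1(s) = (s + 3) / [1] = s + 3
f(s) = 0·L_0 + 5·L_1
  0·L_0(s) = 0
  5·L_1(s) = 5s + 15
Adding term by term: 5s + 15

f(s) = 5s + 15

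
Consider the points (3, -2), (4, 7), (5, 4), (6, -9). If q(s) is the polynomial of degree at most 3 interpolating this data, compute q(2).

Evaluate each Lagrange basis at s = 2:
L_0(2) = (-2)·(-3)·(-4)/[(-1)·(-2)·(-3)] = 4
L_1(2) = (-1)·(-3)·(-4)/[(1)·(-1)·(-2)] = -6
L_2(2) = (-1)·(-2)·(-4)/[(2)·(1)·(-1)] = 4
L_3(2) = (-1)·(-2)·(-3)/[(3)·(2)·(1)] = -1
Sum: (-2)·(4) + 7·(-6) + 4·(4) + (-9)·(-1) = -25

-25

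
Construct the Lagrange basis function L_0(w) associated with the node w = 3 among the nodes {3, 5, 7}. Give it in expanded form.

L_0(w) = (1/8)w^2 - (3/2)w + 35/8

L_0(w) = (w - 5)(w - 7) / [(-2)·(-4)]
       = (w^2 - 12w + 35) / (8)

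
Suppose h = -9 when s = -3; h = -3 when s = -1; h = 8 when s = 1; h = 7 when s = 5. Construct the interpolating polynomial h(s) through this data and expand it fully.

h(s) = -(19/96)s^3 + (1/32)s^2 + (547/96)s + 79/32

Build the Lagrange basis polynomials:
L_0(s) = (s + 1)(s - 1)(s - 5) / [-64] = -(1/64)s^3 + (5/64)s^2 + (1/64)s - 5/64
L_1(s) = (s + 3)(s - 1)(s - 5) / [24] = (1/24)s^3 - (1/8)s^2 - (13/24)s + 5/8
L_2(s) = (s + 3)(s + 1)(s - 5) / [-32] = -(1/32)s^3 + (1/32)s^2 + (17/32)s + 15/32
L_3(s) = (s + 3)(s + 1)(s - 1) / [192] = (1/192)s^3 + (1/64)s^2 - (1/192)s - 1/64
h(s) = (-9)·L_0 + (-3)·L_1 + 8·L_2 + 7·L_3
  (-9)·L_0(s) = (9/64)s^3 - (45/64)s^2 - (9/64)s + 45/64
  (-3)·L_1(s) = -(1/8)s^3 + (3/8)s^2 + (13/8)s - 15/8
  8·L_2(s) = -(1/4)s^3 + (1/4)s^2 + (17/4)s + 15/4
  7·L_3(s) = (7/192)s^3 + (7/64)s^2 - (7/192)s - 7/64
Adding term by term: -(19/96)s^3 + (1/32)s^2 + (547/96)s + 79/32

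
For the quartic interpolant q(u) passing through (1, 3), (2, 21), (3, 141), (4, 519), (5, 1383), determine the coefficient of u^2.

0

Build the Lagrange basis polynomials:
L_0(u) = (u - 2)(u - 3)(u - 4)(u - 5) / [24] = (1/24)u^4 - (7/12)u^3 + (71/24)u^2 - (77/12)u + 5
L_1(u) = (u - 1)(u - 3)(u - 4)(u - 5) / [-6] = -(1/6)u^4 + (13/6)u^3 - (59/6)u^2 + (107/6)u - 10
L_2(u) = (u - 1)(u - 2)(u - 4)(u - 5) / [4] = (1/4)u^4 - 3u^3 + (49/4)u^2 - (39/2)u + 10
L_3(u) = (u - 1)(u - 2)(u - 3)(u - 5) / [-6] = -(1/6)u^4 + (11/6)u^3 - (41/6)u^2 + (61/6)u - 5
L_4(u) = (u - 1)(u - 2)(u - 3)(u - 4) / [24] = (1/24)u^4 - (5/12)u^3 + (35/24)u^2 - (25/12)u + 1
q(u) = 3·L_0 + 21·L_1 + 141·L_2 + 519·L_3 + 1383·L_4
Only the coefficient of u^2 is needed; take it from each L_i and combine:
3·(71/24) + 21·(-59/6) + 141·(49/4) + 519·(-41/6) + 1383·(35/24) = 0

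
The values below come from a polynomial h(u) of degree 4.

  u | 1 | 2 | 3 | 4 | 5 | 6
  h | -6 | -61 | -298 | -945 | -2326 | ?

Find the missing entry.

-4861

The 5 known values determine h uniquely (degree ≤ 4).
L_0(6) = (4)·(3)·(2)·(1)/[(-1)·(-2)·(-3)·(-4)] = 1
L_1(6) = (5)·(3)·(2)·(1)/[(1)·(-1)·(-2)·(-3)] = -5
L_2(6) = (5)·(4)·(2)·(1)/[(2)·(1)·(-1)·(-2)] = 10
L_3(6) = (5)·(4)·(3)·(1)/[(3)·(2)·(1)·(-1)] = -10
L_4(6) = (5)·(4)·(3)·(2)/[(4)·(3)·(2)·(1)] = 5
Sum: (-6)·(1) + (-61)·(-5) + (-298)·(10) + (-945)·(-10) + (-2326)·(5) = -4861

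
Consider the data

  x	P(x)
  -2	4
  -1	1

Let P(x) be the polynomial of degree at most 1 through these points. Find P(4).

L_0(4) = (5)/[(-1)] = -5
L_1(4) = (6)/[(1)] = 6
Sum: 4·(-5) + 1·(6) = -14

-14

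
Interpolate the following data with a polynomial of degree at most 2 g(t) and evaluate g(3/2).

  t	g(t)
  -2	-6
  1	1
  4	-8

Using Newton's divided-difference form:
g[-2,1] = (1 - (-6)) / (1 - (-2)) = 7/3
g[1,4] = (-8 - 1) / (4 - 1) = -3
g[-2,1,4] = (-3 - 7/3) / (4 - (-2)) = -8/9
g(3/2) = -6 + (7/3)·(7/2) + (-8/9)·(7/2)·(1/2) = 11/18

11/18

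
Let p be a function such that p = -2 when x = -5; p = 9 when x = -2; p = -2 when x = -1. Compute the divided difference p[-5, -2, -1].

p[-5,-2] = (9 - (-2)) / (-2 - (-5)) = 11/3
p[-2,-1] = (-2 - 9) / (-1 - (-2)) = -11
p[-5,-2,-1] = (-11 - 11/3) / (-1 - (-5)) = -11/3

-11/3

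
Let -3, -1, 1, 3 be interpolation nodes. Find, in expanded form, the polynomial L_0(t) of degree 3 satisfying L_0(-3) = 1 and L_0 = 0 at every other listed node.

L_0(t) = -(1/48)t^3 + (1/16)t^2 + (1/48)t - 1/16

L_0(t) = (t + 1)(t - 1)(t - 3) / [(-2)·(-4)·(-6)]
       = (t^3 - 3t^2 - t + 3) / (-48)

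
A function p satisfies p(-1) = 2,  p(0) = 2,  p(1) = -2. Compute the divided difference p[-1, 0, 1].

-2

p[-1,0] = (2 - 2) / (0 - (-1)) = 0
p[0,1] = (-2 - 2) / (1 - 0) = -4
p[-1,0,1] = (-4 - 0) / (1 - (-1)) = -2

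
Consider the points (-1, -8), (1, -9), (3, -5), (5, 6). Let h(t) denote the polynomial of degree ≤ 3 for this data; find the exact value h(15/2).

2089/64

Using Newton's divided-difference form:
h[-1,1] = (-9 - (-8)) / (1 - (-1)) = -1/2
h[1,3] = (-5 - (-9)) / (3 - 1) = 2
h[3,5] = (6 - (-5)) / (5 - 3) = 11/2
h[-1,1,3] = (2 - (-1/2)) / (3 - (-1)) = 5/8
h[1,3,5] = (11/2 - 2) / (5 - 1) = 7/8
h[-1,1,3,5] = (7/8 - 5/8) / (5 - (-1)) = 1/24
h(15/2) = -8 + (-1/2)·(17/2) + (5/8)·(17/2)·(13/2) + (1/24)·(17/2)·(13/2)·(9/2) = 2089/64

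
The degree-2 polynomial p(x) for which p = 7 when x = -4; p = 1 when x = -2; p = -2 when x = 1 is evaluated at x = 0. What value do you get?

-9/5

Using Newton's divided-difference form:
p[-4,-2] = (1 - 7) / (-2 - (-4)) = -3
p[-2,1] = (-2 - 1) / (1 - (-2)) = -1
p[-4,-2,1] = (-1 - (-3)) / (1 - (-4)) = 2/5
p(0) = 7 + (-3)·(4) + (2/5)·(4)·(2) = -9/5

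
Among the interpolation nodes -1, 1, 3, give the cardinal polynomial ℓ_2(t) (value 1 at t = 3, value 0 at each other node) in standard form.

ℓ_2(t) = (t + 1)(t - 1) / [(4)·(2)]
       = (t^2 - 1) / (8)

ℓ_2(t) = (1/8)t^2 - 1/8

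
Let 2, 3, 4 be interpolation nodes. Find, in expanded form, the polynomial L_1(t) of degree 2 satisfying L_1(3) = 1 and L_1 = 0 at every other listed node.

L_1(t) = (t - 2)(t - 4) / [(1)·(-1)]
       = (t^2 - 6t + 8) / (-1)

L_1(t) = -t^2 + 6t - 8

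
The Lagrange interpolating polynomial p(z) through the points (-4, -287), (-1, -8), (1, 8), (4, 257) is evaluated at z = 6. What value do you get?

853

Evaluate each Lagrange basis at z = 6:
L_0(6) = (7)·(5)·(2)/[(-3)·(-5)·(-8)] = -7/12
L_1(6) = (10)·(5)·(2)/[(3)·(-2)·(-5)] = 10/3
L_2(6) = (10)·(7)·(2)/[(5)·(2)·(-3)] = -14/3
L_3(6) = (10)·(7)·(5)/[(8)·(5)·(3)] = 35/12
Sum: (-287)·(-7/12) + (-8)·(10/3) + 8·(-14/3) + 257·(35/12) = 853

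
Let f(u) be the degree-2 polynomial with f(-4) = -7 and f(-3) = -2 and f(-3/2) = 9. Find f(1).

Using Newton's divided-difference form:
f[-4,-3] = (-2 - (-7)) / (-3 - (-4)) = 5
f[-3,-3/2] = (9 - (-2)) / (-3/2 - (-3)) = 22/3
f[-4,-3,-3/2] = (22/3 - 5) / (-3/2 - (-4)) = 14/15
f(1) = -7 + 5·(5) + (14/15)·(5)·(4) = 110/3

110/3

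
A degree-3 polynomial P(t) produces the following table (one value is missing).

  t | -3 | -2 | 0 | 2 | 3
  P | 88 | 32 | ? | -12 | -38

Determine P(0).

The 4 known values determine P uniquely (degree ≤ 3).
L_0(0) = (2)·(-2)·(-3)/[(-1)·(-5)·(-6)] = -2/5
L_1(0) = (3)·(-2)·(-3)/[(1)·(-4)·(-5)] = 9/10
L_2(0) = (3)·(2)·(-3)/[(5)·(4)·(-1)] = 9/10
L_3(0) = (3)·(2)·(-2)/[(6)·(5)·(1)] = -2/5
Sum: 88·(-2/5) + 32·(9/10) + (-12)·(9/10) + (-38)·(-2/5) = -2

-2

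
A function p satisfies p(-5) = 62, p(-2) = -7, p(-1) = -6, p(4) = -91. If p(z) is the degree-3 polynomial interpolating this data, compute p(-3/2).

L_0(-3/2) = (1/2)·(-1/2)·(-11/2)/[(-3)·(-4)·(-9)] = -11/864
L_1(-3/2) = (7/2)·(-1/2)·(-11/2)/[(3)·(-1)·(-6)] = 77/144
L_2(-3/2) = (7/2)·(1/2)·(-11/2)/[(4)·(1)·(-5)] = 77/160
L_3(-3/2) = (7/2)·(1/2)·(-1/2)/[(9)·(6)·(5)] = -7/2160
Sum: 62·(-11/864) + (-7)·(77/144) + (-6)·(77/160) + (-91)·(-7/2160) = -57/8

-57/8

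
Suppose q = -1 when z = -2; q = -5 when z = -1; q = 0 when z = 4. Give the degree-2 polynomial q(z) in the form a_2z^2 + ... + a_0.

q(z) = (5/6)z^2 - (3/2)z - 22/3

Build the Lagrange basis polynomials:
L_0(z) = (z + 1)(z - 4) / [6] = (1/6)z^2 - (1/2)z - 2/3
L_1(z) = (z + 2)(z - 4) / [-5] = -(1/5)z^2 + (2/5)z + 8/5
L_2(z) = (z + 2)(z + 1) / [30] = (1/30)z^2 + (1/10)z + 1/15
q(z) = (-1)·L_0 + (-5)·L_1 + 0·L_2
  (-1)·L_0(z) = -(1/6)z^2 + (1/2)z + 2/3
  (-5)·L_1(z) = z^2 - 2z - 8
  0·L_2(z) = 0
Adding term by term: (5/6)z^2 - (3/2)z - 22/3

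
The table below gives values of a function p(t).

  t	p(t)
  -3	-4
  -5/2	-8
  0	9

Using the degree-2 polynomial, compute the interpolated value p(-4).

57/5

Evaluate each Lagrange basis at t = -4:
L_0(-4) = (-3/2)·(-4)/[(-1/2)·(-3)] = 4
L_1(-4) = (-1)·(-4)/[(1/2)·(-5/2)] = -16/5
L_2(-4) = (-1)·(-3/2)/[(3)·(5/2)] = 1/5
Sum: (-4)·(4) + (-8)·(-16/5) + 9·(1/5) = 57/5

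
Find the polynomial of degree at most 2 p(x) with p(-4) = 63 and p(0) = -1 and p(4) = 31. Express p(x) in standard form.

L_0(x) = x(x - 4) / [32] = (1/32)x^2 - (1/8)x
L_1(x) = (x + 4)(x - 4) / [-16] = -(1/16)x^2 + 1
L_2(x) = (x + 4)x / [32] = (1/32)x^2 + (1/8)x
p(x) = 63·L_0 + (-1)·L_1 + 31·L_2
  63·L_0(x) = (63/32)x^2 - (63/8)x
  (-1)·L_1(x) = (1/16)x^2 - 1
  31·L_2(x) = (31/32)x^2 + (31/8)x
Adding term by term: 3x^2 - 4x - 1

p(x) = 3x^2 - 4x - 1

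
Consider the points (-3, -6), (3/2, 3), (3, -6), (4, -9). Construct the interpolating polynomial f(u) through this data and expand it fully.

f(u) = (38/105)u^3 - (197/105)u^2 - (114/35)u + 381/35

L_0(u) = (u - 3/2)(u - 3)(u - 4) / [-189] = -(1/189)u^3 + (17/378)u^2 - (5/42)u + 2/21
L_1(u) = (u + 3)(u - 3)(u - 4) / [135/8] = (8/135)u^3 - (32/135)u^2 - (8/15)u + 32/15
L_2(u) = (u + 3)(u - 3/2)(u - 4) / [-9] = -(1/9)u^3 + (5/18)u^2 + (7/6)u - 2
L_3(u) = (u + 3)(u - 3/2)(u - 3) / [35/2] = (2/35)u^3 - (3/35)u^2 - (18/35)u + 27/35
f(u) = (-6)·L_0 + 3·L_1 + (-6)·L_2 + (-9)·L_3
  (-6)·L_0(u) = (2/63)u^3 - (17/63)u^2 + (5/7)u - 4/7
  3·L_1(u) = (8/45)u^3 - (32/45)u^2 - (8/5)u + 32/5
  (-6)·L_2(u) = (2/3)u^3 - (5/3)u^2 - 7u + 12
  (-9)·L_3(u) = -(18/35)u^3 + (27/35)u^2 + (162/35)u - 243/35
Adding term by term: (38/105)u^3 - (197/105)u^2 - (114/35)u + 381/35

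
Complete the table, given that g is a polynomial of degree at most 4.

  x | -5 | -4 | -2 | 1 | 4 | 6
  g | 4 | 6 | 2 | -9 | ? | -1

The 5 known values determine g uniquely (degree ≤ 4).
L_0(4) = (8)·(6)·(3)·(-2)/[(-1)·(-3)·(-6)·(-11)] = -16/11
L_1(4) = (9)·(6)·(3)·(-2)/[(1)·(-2)·(-5)·(-10)] = 81/25
L_2(4) = (9)·(8)·(3)·(-2)/[(3)·(2)·(-3)·(-8)] = -3
L_3(4) = (9)·(8)·(6)·(-2)/[(6)·(5)·(3)·(-5)] = 48/25
L_4(4) = (9)·(8)·(6)·(3)/[(11)·(10)·(8)·(5)] = 81/275
Sum: 4·(-16/11) + 6·(81/25) + 2·(-3) + (-9)·(48/25) + (-1)·(81/275) = -2737/275

-2737/275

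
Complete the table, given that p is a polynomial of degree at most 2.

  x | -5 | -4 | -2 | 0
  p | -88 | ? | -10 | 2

-54

The 3 known values determine p uniquely (degree ≤ 2).
Evaluate each Lagrange basis at x = -4:
L_0(-4) = (-2)·(-4)/[(-3)·(-5)] = 8/15
L_1(-4) = (1)·(-4)/[(3)·(-2)] = 2/3
L_2(-4) = (1)·(-2)/[(5)·(2)] = -1/5
Sum: (-88)·(8/15) + (-10)·(2/3) + 2·(-1/5) = -54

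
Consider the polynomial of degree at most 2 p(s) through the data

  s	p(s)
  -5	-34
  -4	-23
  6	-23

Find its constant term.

1

Build the Lagrange basis polynomials:
L_0(s) = (s + 4)(s - 6) / [11] = (1/11)s^2 - (2/11)s - 24/11
L_1(s) = (s + 5)(s - 6) / [-10] = -(1/10)s^2 + (1/10)s + 3
L_2(s) = (s + 5)(s + 4) / [110] = (1/110)s^2 + (9/110)s + 2/11
p(s) = (-34)·L_0 + (-23)·L_1 + (-23)·L_2
Only the constant term is needed; take it from each L_i and combine:
(-34)·(-24/11) + (-23)·(3) + (-23)·(2/11) = 1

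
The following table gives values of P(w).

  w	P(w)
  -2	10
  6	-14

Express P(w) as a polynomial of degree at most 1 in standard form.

P(w) = -3w + 4

Build the Lagrange basis polynomials:
L_0(w) = (w - 6) / [-8] = -(1/8)w + 3/4
L_1(w) = (w + 2) / [8] = (1/8)w + 1/4
P(w) = 10·L_0 + (-14)·L_1
  10·L_0(w) = -(5/4)w + 15/2
  (-14)·L_1(w) = -(7/4)w - 7/2
Adding term by term: -3w + 4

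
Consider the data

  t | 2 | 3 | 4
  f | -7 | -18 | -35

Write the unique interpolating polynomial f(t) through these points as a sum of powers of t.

f(t) = -3t^2 + 4t - 3

L_0(t) = (t - 3)(t - 4) / [2] = (1/2)t^2 - (7/2)t + 6
L_1(t) = (t - 2)(t - 4) / [-1] = -t^2 + 6t - 8
L_2(t) = (t - 2)(t - 3) / [2] = (1/2)t^2 - (5/2)t + 3
f(t) = (-7)·L_0 + (-18)·L_1 + (-35)·L_2
  (-7)·L_0(t) = -(7/2)t^2 + (49/2)t - 42
  (-18)·L_1(t) = 18t^2 - 108t + 144
  (-35)·L_2(t) = -(35/2)t^2 + (175/2)t - 105
Adding term by term: -3t^2 + 4t - 3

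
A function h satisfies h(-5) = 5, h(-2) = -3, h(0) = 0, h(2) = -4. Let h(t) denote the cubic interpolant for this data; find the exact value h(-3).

Evaluate each Lagrange basis at t = -3:
L_0(-3) = (-1)·(-3)·(-5)/[(-3)·(-5)·(-7)] = 1/7
L_1(-3) = (2)·(-3)·(-5)/[(3)·(-2)·(-4)] = 5/4
L_2(-3) = (2)·(-1)·(-5)/[(5)·(2)·(-2)] = -1/2
L_3(-3) = (2)·(-1)·(-3)/[(7)·(4)·(2)] = 3/28
Sum: 5·(1/7) + (-3)·(5/4) + 0 + (-4)·(3/28) = -97/28

-97/28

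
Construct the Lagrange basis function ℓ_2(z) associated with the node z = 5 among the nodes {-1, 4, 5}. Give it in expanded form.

ℓ_2(z) = (z + 1)(z - 4) / [(6)·(1)]
       = (z^2 - 3z - 4) / (6)

ℓ_2(z) = (1/6)z^2 - (1/2)z - 2/3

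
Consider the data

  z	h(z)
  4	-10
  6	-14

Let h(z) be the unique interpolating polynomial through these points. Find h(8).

Evaluate each Lagrange basis at z = 8:
L_0(8) = (2)/[(-2)] = -1
L_1(8) = (4)/[(2)] = 2
Sum: (-10)·(-1) + (-14)·(2) = -18

-18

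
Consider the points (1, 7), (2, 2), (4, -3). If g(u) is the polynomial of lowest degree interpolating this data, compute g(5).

Using Newton's divided-difference form:
g[1,2] = (2 - 7) / (2 - 1) = -5
g[2,4] = (-3 - 2) / (4 - 2) = -5/2
g[1,2,4] = (-5/2 - (-5)) / (4 - 1) = 5/6
g(5) = 7 + (-5)·(4) + (5/6)·(4)·(3) = -3

-3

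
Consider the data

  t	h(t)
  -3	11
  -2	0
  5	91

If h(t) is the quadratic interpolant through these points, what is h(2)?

L_0(2) = (4)·(-3)/[(-1)·(-8)] = -3/2
L_1(2) = (5)·(-3)/[(1)·(-7)] = 15/7
L_2(2) = (5)·(4)/[(8)·(7)] = 5/14
Sum: 11·(-3/2) + 0 + 91·(5/14) = 16

16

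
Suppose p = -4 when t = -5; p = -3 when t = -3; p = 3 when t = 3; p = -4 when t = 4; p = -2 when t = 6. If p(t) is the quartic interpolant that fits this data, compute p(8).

Evaluate each Lagrange basis at t = 8:
L_0(8) = (11)·(5)·(4)·(2)/[(-2)·(-8)·(-9)·(-11)] = 5/18
L_1(8) = (13)·(5)·(4)·(2)/[(2)·(-6)·(-7)·(-9)] = -130/189
L_2(8) = (13)·(11)·(4)·(2)/[(8)·(6)·(-1)·(-3)] = 143/18
L_3(8) = (13)·(11)·(5)·(2)/[(9)·(7)·(1)·(-2)] = -715/63
L_4(8) = (13)·(11)·(5)·(4)/[(11)·(9)·(3)·(2)] = 130/27
Sum: (-4)·(5/18) + (-3)·(-130/189) + 3·(143/18) + (-4)·(-715/63) + (-2)·(130/27) = 22889/378

22889/378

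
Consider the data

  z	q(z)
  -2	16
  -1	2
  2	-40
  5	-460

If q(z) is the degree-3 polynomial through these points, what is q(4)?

Using Newton's divided-difference form:
q[-2,-1] = (2 - 16) / (-1 - (-2)) = -14
q[-1,2] = (-40 - 2) / (2 - (-1)) = -14
q[2,5] = (-460 - (-40)) / (5 - 2) = -140
q[-2,-1,2] = (-14 - (-14)) / (2 - (-2)) = 0
q[-1,2,5] = (-140 - (-14)) / (5 - (-1)) = -21
q[-2,-1,2,5] = (-21 - 0) / (5 - (-2)) = -3
q(4) = 16 + (-14)·(6) + 0·(6)·(5) + (-3)·(6)·(5)·(2) = -248

-248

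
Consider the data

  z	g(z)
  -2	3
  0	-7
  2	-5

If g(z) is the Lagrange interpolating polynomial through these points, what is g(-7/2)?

Evaluate each Lagrange basis at z = -7/2:
L_0(-7/2) = (-7/2)·(-11/2)/[(-2)·(-4)] = 77/32
L_1(-7/2) = (-3/2)·(-11/2)/[(2)·(-2)] = -33/16
L_2(-7/2) = (-3/2)·(-7/2)/[(4)·(2)] = 21/32
Sum: 3·(77/32) + (-7)·(-33/16) + (-5)·(21/32) = 147/8

147/8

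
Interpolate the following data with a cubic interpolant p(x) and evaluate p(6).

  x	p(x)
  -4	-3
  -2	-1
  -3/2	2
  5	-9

-3603/91

L_0(6) = (8)·(15/2)·(1)/[(-2)·(-5/2)·(-9)] = -4/3
L_1(6) = (10)·(15/2)·(1)/[(2)·(-1/2)·(-7)] = 75/7
L_2(6) = (10)·(8)·(1)/[(5/2)·(1/2)·(-13/2)] = -128/13
L_3(6) = (10)·(8)·(15/2)/[(9)·(7)·(13/2)] = 400/273
Sum: (-3)·(-4/3) + (-1)·(75/7) + 2·(-128/13) + (-9)·(400/273) = -3603/91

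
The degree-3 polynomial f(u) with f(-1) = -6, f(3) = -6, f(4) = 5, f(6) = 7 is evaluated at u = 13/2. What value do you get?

L_0(13/2) = (7/2)·(5/2)·(1/2)/[(-4)·(-5)·(-7)] = -1/32
L_1(13/2) = (15/2)·(5/2)·(1/2)/[(4)·(-1)·(-3)] = 25/32
L_2(13/2) = (15/2)·(7/2)·(1/2)/[(5)·(1)·(-2)] = -21/16
L_3(13/2) = (15/2)·(7/2)·(5/2)/[(7)·(3)·(2)] = 25/16
Sum: (-6)·(-1/32) + (-6)·(25/32) + 5·(-21/16) + 7·(25/16) = -1/8

-1/8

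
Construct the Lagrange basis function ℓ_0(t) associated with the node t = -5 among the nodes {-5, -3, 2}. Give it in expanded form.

ℓ_0(t) = (1/14)t^2 + (1/14)t - 3/7

ℓ_0(t) = (t + 3)(t - 2) / [(-2)·(-7)]
       = (t^2 + t - 6) / (14)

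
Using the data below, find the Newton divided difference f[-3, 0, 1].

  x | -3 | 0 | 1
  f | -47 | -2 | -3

f[-3,0] = (-2 - (-47)) / (0 - (-3)) = 15
f[0,1] = (-3 - (-2)) / (1 - 0) = -1
f[-3,0,1] = (-1 - 15) / (1 - (-3)) = -4

-4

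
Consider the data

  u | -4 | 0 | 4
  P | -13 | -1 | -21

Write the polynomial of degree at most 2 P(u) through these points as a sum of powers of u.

L_0(u) = u(u - 4) / [32] = (1/32)u^2 - (1/8)u
L_1(u) = (u + 4)(u - 4) / [-16] = -(1/16)u^2 + 1
L_2(u) = (u + 4)u / [32] = (1/32)u^2 + (1/8)u
P(u) = (-13)·L_0 + (-1)·L_1 + (-21)·L_2
  (-13)·L_0(u) = -(13/32)u^2 + (13/8)u
  (-1)·L_1(u) = (1/16)u^2 - 1
  (-21)·L_2(u) = -(21/32)u^2 - (21/8)u
Adding term by term: -u^2 - u - 1

P(u) = -u^2 - u - 1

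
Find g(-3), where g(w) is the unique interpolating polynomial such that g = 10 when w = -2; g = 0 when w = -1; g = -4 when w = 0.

Using Newton's divided-difference form:
g[-2,-1] = (0 - 10) / (-1 - (-2)) = -10
g[-1,0] = (-4 - 0) / (0 - (-1)) = -4
g[-2,-1,0] = (-4 - (-10)) / (0 - (-2)) = 3
g(-3) = 10 + (-10)·(-1) + 3·(-1)·(-2) = 26

26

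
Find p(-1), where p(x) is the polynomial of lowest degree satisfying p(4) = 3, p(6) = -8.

Evaluate each Lagrange basis at x = -1:
L_0(-1) = (-7)/[(-2)] = 7/2
L_1(-1) = (-5)/[(2)] = -5/2
Sum: 3·(7/2) + (-8)·(-5/2) = 61/2

61/2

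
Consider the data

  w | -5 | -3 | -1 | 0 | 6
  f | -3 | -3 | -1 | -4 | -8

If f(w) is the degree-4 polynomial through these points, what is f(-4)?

-470/99

L_0(-4) = (-1)·(-3)·(-4)·(-10)/[(-2)·(-4)·(-5)·(-11)] = 3/11
L_1(-4) = (1)·(-3)·(-4)·(-10)/[(2)·(-2)·(-3)·(-9)] = 10/9
L_2(-4) = (1)·(-1)·(-4)·(-10)/[(4)·(2)·(-1)·(-7)] = -5/7
L_3(-4) = (1)·(-1)·(-3)·(-10)/[(5)·(3)·(1)·(-6)] = 1/3
L_4(-4) = (1)·(-1)·(-3)·(-4)/[(11)·(9)·(7)·(6)] = -2/693
Sum: (-3)·(3/11) + (-3)·(10/9) + (-1)·(-5/7) + (-4)·(1/3) + (-8)·(-2/693) = -470/99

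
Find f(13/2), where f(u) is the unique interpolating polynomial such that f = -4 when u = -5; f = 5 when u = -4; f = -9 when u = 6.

Using Newton's divided-difference form:
f[-5,-4] = (5 - (-4)) / (-4 - (-5)) = 9
f[-4,6] = (-9 - 5) / (6 - (-4)) = -7/5
f[-5,-4,6] = (-7/5 - 9) / (6 - (-5)) = -52/55
f(13/2) = -4 + 9·(23/2) + (-52/55)·(23/2)·(21/2) = -1613/110

-1613/110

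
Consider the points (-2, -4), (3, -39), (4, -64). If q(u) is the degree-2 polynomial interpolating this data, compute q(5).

-95

L_0(5) = (2)·(1)/[(-5)·(-6)] = 1/15
L_1(5) = (7)·(1)/[(5)·(-1)] = -7/5
L_2(5) = (7)·(2)/[(6)·(1)] = 7/3
Sum: (-4)·(1/15) + (-39)·(-7/5) + (-64)·(7/3) = -95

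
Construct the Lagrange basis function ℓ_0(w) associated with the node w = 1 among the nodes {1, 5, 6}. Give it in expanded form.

ℓ_0(w) = (w - 5)(w - 6) / [(-4)·(-5)]
       = (w^2 - 11w + 30) / (20)

ℓ_0(w) = (1/20)w^2 - (11/20)w + 3/2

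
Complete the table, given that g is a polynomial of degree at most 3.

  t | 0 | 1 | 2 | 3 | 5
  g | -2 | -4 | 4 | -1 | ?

-142

The 4 known values determine g uniquely (degree ≤ 3).
Evaluate each Lagrange basis at t = 5:
L_0(5) = (4)·(3)·(2)/[(-1)·(-2)·(-3)] = -4
L_1(5) = (5)·(3)·(2)/[(1)·(-1)·(-2)] = 15
L_2(5) = (5)·(4)·(2)/[(2)·(1)·(-1)] = -20
L_3(5) = (5)·(4)·(3)/[(3)·(2)·(1)] = 10
Sum: (-2)·(-4) + (-4)·(15) + 4·(-20) + (-1)·(10) = -142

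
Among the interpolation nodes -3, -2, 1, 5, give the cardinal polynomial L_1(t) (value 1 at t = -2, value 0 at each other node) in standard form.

L_1(t) = (t + 3)(t - 1)(t - 5) / [(1)·(-3)·(-7)]
       = (t^3 - 3t^2 - 13t + 15) / (21)

L_1(t) = (1/21)t^3 - (1/7)t^2 - (13/21)t + 5/7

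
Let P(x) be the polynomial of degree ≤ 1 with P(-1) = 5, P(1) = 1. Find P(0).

3

L_0(0) = (-1)/[(-2)] = 1/2
L_1(0) = (1)/[(2)] = 1/2
Sum: 5·(1/2) + 1·(1/2) = 3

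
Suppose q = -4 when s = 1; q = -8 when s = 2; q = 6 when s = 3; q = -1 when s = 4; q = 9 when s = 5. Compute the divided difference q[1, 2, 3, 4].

-13/2

q[1,2] = (-8 - (-4)) / (2 - 1) = -4
q[2,3] = (6 - (-8)) / (3 - 2) = 14
q[3,4] = (-1 - 6) / (4 - 3) = -7
q[1,2,3] = (14 - (-4)) / (3 - 1) = 9
q[2,3,4] = (-7 - 14) / (4 - 2) = -21/2
q[1,2,3,4] = (-21/2 - 9) / (4 - 1) = -13/2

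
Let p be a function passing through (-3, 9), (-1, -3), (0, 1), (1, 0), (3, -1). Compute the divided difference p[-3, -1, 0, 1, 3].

p[-3,-1] = (-3 - 9) / (-1 - (-3)) = -6
p[-1,0] = (1 - (-3)) / (0 - (-1)) = 4
p[0,1] = (0 - 1) / (1 - 0) = -1
p[1,3] = (-1 - 0) / (3 - 1) = -1/2
p[-3,-1,0] = (4 - (-6)) / (0 - (-3)) = 10/3
p[-1,0,1] = (-1 - 4) / (1 - (-1)) = -5/2
p[0,1,3] = (-1/2 - (-1)) / (3 - 0) = 1/6
p[-3,-1,0,1] = (-5/2 - 10/3) / (1 - (-3)) = -35/24
p[-1,0,1,3] = (1/6 - (-5/2)) / (3 - (-1)) = 2/3
p[-3,-1,0,1,3] = (2/3 - (-35/24)) / (3 - (-3)) = 17/48

17/48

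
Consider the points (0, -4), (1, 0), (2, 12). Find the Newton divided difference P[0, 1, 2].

P[0,1] = (0 - (-4)) / (1 - 0) = 4
P[1,2] = (12 - 0) / (2 - 1) = 12
P[0,1,2] = (12 - 4) / (2 - 0) = 4

4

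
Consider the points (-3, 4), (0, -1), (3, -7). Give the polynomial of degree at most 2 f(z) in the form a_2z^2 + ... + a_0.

Newton's divided differences:
f[-3,0] = (-1 - 4) / (0 - (-3)) = -5/3
f[0,3] = (-7 - (-1)) / (3 - 0) = -2
f[-3,0,3] = (-2 - (-5/3)) / (3 - (-3)) = -1/18
f(z) = 4 + (-5/3)·(z + 3) + (-1/18)·(z + 3)z
Expanding: f(z) = -(1/18)z^2 - (11/6)z - 1

f(z) = -(1/18)z^2 - (11/6)z - 1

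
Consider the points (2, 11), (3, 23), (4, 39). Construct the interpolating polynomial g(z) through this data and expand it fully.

g(z) = 2z^2 + 2z - 1

Newton's divided differences:
g[2,3] = (23 - 11) / (3 - 2) = 12
g[3,4] = (39 - 23) / (4 - 3) = 16
g[2,3,4] = (16 - 12) / (4 - 2) = 2
g(z) = 11 + 12·(z - 2) + 2·(z - 2)(z - 3)
Expanding: g(z) = 2z^2 + 2z - 1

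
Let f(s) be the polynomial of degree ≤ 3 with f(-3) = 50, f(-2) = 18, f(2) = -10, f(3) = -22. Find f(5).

-94

L_0(5) = (7)·(3)·(2)/[(-1)·(-5)·(-6)] = -7/5
L_1(5) = (8)·(3)·(2)/[(1)·(-4)·(-5)] = 12/5
L_2(5) = (8)·(7)·(2)/[(5)·(4)·(-1)] = -28/5
L_3(5) = (8)·(7)·(3)/[(6)·(5)·(1)] = 28/5
Sum: 50·(-7/5) + 18·(12/5) + (-10)·(-28/5) + (-22)·(28/5) = -94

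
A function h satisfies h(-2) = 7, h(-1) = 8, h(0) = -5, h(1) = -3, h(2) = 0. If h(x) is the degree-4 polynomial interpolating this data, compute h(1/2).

Evaluate each Lagrange basis at x = 1/2:
L_0(1/2) = (3/2)·(1/2)·(-1/2)·(-3/2)/[(-1)·(-2)·(-3)·(-4)] = 3/128
L_1(1/2) = (5/2)·(1/2)·(-1/2)·(-3/2)/[(1)·(-1)·(-2)·(-3)] = -5/32
L_2(1/2) = (5/2)·(3/2)·(-1/2)·(-3/2)/[(2)·(1)·(-1)·(-2)] = 45/64
L_3(1/2) = (5/2)·(3/2)·(1/2)·(-3/2)/[(3)·(2)·(1)·(-1)] = 15/32
L_4(1/2) = (5/2)·(3/2)·(1/2)·(-1/2)/[(4)·(3)·(2)·(1)] = -5/128
Sum: 7·(3/128) + 8·(-5/32) + (-5)·(45/64) + (-3)·(15/32) + 0 = -769/128

-769/128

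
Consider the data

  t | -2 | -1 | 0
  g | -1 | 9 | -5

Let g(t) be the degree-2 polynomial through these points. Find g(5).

Evaluate each Lagrange basis at t = 5:
L_0(5) = (6)·(5)/[(-1)·(-2)] = 15
L_1(5) = (7)·(5)/[(1)·(-1)] = -35
L_2(5) = (7)·(6)/[(2)·(1)] = 21
Sum: (-1)·(15) + 9·(-35) + (-5)·(21) = -435

-435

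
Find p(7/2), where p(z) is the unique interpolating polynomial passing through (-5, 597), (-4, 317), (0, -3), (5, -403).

Evaluate each Lagrange basis at z = 7/2:
L_0(7/2) = (15/2)·(7/2)·(-3/2)/[(-1)·(-5)·(-10)] = 63/80
L_1(7/2) = (17/2)·(7/2)·(-3/2)/[(1)·(-4)·(-9)] = -119/96
L_2(7/2) = (17/2)·(15/2)·(-3/2)/[(5)·(4)·(-5)] = 153/160
L_3(7/2) = (17/2)·(15/2)·(7/2)/[(10)·(9)·(5)] = 119/240
Sum: 597·(63/80) + 317·(-119/96) + (-3)·(153/160) + (-403)·(119/240) = -251/2

-251/2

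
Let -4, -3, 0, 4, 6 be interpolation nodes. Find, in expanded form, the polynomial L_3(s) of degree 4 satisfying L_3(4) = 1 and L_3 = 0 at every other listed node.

L_3(s) = -(1/448)s^4 - (1/448)s^3 + (15/224)s^2 + (9/56)s

L_3(s) = (s + 4)(s + 3)s(s - 6) / [(8)·(7)·(4)·(-2)]
       = (s^4 + s^3 - 30s^2 - 72s) / (-448)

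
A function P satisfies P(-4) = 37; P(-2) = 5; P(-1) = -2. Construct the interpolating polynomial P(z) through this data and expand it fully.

Build the Lagrange basis polynomials:
L_0(z) = (z + 2)(z + 1) / [6] = (1/6)z^2 + (1/2)z + 1/3
L_1(z) = (z + 4)(z + 1) / [-2] = -(1/2)z^2 - (5/2)z - 2
L_2(z) = (z + 4)(z + 2) / [3] = (1/3)z^2 + 2z + 8/3
P(z) = 37·L_0 + 5·L_1 + (-2)·L_2
  37·L_0(z) = (37/6)z^2 + (37/2)z + 37/3
  5·L_1(z) = -(5/2)z^2 - (25/2)z - 10
  (-2)·L_2(z) = -(2/3)z^2 - 4z - 16/3
Adding term by term: 3z^2 + 2z - 3

P(z) = 3z^2 + 2z - 3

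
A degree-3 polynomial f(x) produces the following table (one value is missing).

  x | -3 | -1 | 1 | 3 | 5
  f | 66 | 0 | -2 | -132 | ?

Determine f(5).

-582

The 4 known values determine f uniquely (degree ≤ 3).
Evaluate each Lagrange basis at x = 5:
L_0(5) = (6)·(4)·(2)/[(-2)·(-4)·(-6)] = -1
L_1(5) = (8)·(4)·(2)/[(2)·(-2)·(-4)] = 4
L_2(5) = (8)·(6)·(2)/[(4)·(2)·(-2)] = -6
L_3(5) = (8)·(6)·(4)/[(6)·(4)·(2)] = 4
Sum: 66·(-1) + 0 + (-2)·(-6) + (-132)·(4) = -582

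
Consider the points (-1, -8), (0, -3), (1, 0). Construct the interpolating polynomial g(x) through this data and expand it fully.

g(x) = -x^2 + 4x - 3

Build the Lagrange basis polynomials:
L_0(x) = x(x - 1) / [2] = (1/2)x^2 - (1/2)x
L_1(x) = (x + 1)(x - 1) / [-1] = -x^2 + 1
L_2(x) = (x + 1)x / [2] = (1/2)x^2 + (1/2)x
g(x) = (-8)·L_0 + (-3)·L_1 + 0·L_2
  (-8)·L_0(x) = -4x^2 + 4x
  (-3)·L_1(x) = 3x^2 - 3
  0·L_2(x) = 0
Adding term by term: -x^2 + 4x - 3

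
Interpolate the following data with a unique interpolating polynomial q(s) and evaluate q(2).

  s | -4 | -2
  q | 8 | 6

Evaluate each Lagrange basis at s = 2:
L_0(2) = (4)/[(-2)] = -2
L_1(2) = (6)/[(2)] = 3
Sum: 8·(-2) + 6·(3) = 2

2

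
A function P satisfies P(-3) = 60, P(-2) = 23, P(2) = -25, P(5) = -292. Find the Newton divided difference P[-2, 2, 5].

P[-2,2] = (-25 - 23) / (2 - (-2)) = -12
P[2,5] = (-292 - (-25)) / (5 - 2) = -89
P[-2,2,5] = (-89 - (-12)) / (5 - (-2)) = -11

-11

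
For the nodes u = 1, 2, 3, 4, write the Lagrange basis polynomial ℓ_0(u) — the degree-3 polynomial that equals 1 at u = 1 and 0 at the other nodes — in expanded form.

ℓ_0(u) = -(1/6)u^3 + (3/2)u^2 - (13/3)u + 4

ℓ_0(u) = (u - 2)(u - 3)(u - 4) / [(-1)·(-2)·(-3)]
       = (u^3 - 9u^2 + 26u - 24) / (-6)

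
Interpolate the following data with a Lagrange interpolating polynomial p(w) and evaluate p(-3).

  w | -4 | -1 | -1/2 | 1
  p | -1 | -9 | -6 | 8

-66/7

Evaluate each Lagrange basis at w = -3:
L_0(-3) = (-2)·(-5/2)·(-4)/[(-3)·(-7/2)·(-5)] = 8/21
L_1(-3) = (1)·(-5/2)·(-4)/[(3)·(-1/2)·(-2)] = 10/3
L_2(-3) = (1)·(-2)·(-4)/[(7/2)·(1/2)·(-3/2)] = -64/21
L_3(-3) = (1)·(-2)·(-5/2)/[(5)·(2)·(3/2)] = 1/3
Sum: (-1)·(8/21) + (-9)·(10/3) + (-6)·(-64/21) + 8·(1/3) = -66/7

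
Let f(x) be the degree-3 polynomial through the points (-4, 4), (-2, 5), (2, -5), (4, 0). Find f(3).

-25/6

Evaluate each Lagrange basis at x = 3:
L_0(3) = (5)·(1)·(-1)/[(-2)·(-6)·(-8)] = 5/96
L_1(3) = (7)·(1)·(-1)/[(2)·(-4)·(-6)] = -7/48
L_2(3) = (7)·(5)·(-1)/[(6)·(4)·(-2)] = 35/48
L_3(3) = (7)·(5)·(1)/[(8)·(6)·(2)] = 35/96
Sum: 4·(5/96) + 5·(-7/48) + (-5)·(35/48) + 0 = -25/6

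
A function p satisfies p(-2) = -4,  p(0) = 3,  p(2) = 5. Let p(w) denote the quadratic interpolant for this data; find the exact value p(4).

2

Using Newton's divided-difference form:
p[-2,0] = (3 - (-4)) / (0 - (-2)) = 7/2
p[0,2] = (5 - 3) / (2 - 0) = 1
p[-2,0,2] = (1 - 7/2) / (2 - (-2)) = -5/8
p(4) = -4 + (7/2)·(6) + (-5/8)·(6)·(4) = 2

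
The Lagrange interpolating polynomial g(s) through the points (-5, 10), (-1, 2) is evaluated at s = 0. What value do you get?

0

Evaluate each Lagrange basis at s = 0:
L_0(0) = (1)/[(-4)] = -1/4
L_1(0) = (5)/[(4)] = 5/4
Sum: 10·(-1/4) + 2·(5/4) = 0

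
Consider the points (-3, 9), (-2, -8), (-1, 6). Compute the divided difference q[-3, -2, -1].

31/2

q[-3,-2] = (-8 - 9) / (-2 - (-3)) = -17
q[-2,-1] = (6 - (-8)) / (-1 - (-2)) = 14
q[-3,-2,-1] = (14 - (-17)) / (-1 - (-3)) = 31/2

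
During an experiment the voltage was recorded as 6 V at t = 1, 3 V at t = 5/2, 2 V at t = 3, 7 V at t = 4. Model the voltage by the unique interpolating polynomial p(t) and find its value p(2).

43/9

L_0(2) = (-1/2)·(-1)·(-2)/[(-3/2)·(-2)·(-3)] = 1/9
L_1(2) = (1)·(-1)·(-2)/[(3/2)·(-1/2)·(-3/2)] = 16/9
L_2(2) = (1)·(-1/2)·(-2)/[(2)·(1/2)·(-1)] = -1
L_3(2) = (1)·(-1/2)·(-1)/[(3)·(3/2)·(1)] = 1/9
Sum: 6·(1/9) + 3·(16/9) + 2·(-1) + 7·(1/9) = 43/9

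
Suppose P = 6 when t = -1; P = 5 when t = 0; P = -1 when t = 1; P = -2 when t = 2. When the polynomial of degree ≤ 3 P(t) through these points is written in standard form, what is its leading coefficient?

The leading coefficient equals the top divided difference P[-1,0,1,2].
P[-1,0] = (5 - 6) / (0 - (-1)) = -1
P[0,1] = (-1 - 5) / (1 - 0) = -6
P[1,2] = (-2 - (-1)) / (2 - 1) = -1
P[-1,0,1] = (-6 - (-1)) / (1 - (-1)) = -5/2
P[0,1,2] = (-1 - (-6)) / (2 - 0) = 5/2
P[-1,0,1,2] = (5/2 - (-5/2)) / (2 - (-1)) = 5/3

5/3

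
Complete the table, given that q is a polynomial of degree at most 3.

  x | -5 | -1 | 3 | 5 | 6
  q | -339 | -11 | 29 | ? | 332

The 4 known values determine q uniquely (degree ≤ 3).
Evaluate each Lagrange basis at x = 5:
L_0(5) = (6)·(2)·(-1)/[(-4)·(-8)·(-11)] = 3/88
L_1(5) = (10)·(2)·(-1)/[(4)·(-4)·(-7)] = -5/28
L_2(5) = (10)·(6)·(-1)/[(8)·(4)·(-3)] = 5/8
L_3(5) = (10)·(6)·(2)/[(11)·(7)·(3)] = 40/77
Sum: (-339)·(3/88) + (-11)·(-5/28) + 29·(5/8) + 332·(40/77) = 181

181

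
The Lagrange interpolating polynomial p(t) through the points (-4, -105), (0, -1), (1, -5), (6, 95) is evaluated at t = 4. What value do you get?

7

L_0(4) = (4)·(3)·(-2)/[(-4)·(-5)·(-10)] = 3/25
L_1(4) = (8)·(3)·(-2)/[(4)·(-1)·(-6)] = -2
L_2(4) = (8)·(4)·(-2)/[(5)·(1)·(-5)] = 64/25
L_3(4) = (8)·(4)·(3)/[(10)·(6)·(5)] = 8/25
Sum: (-105)·(3/25) + (-1)·(-2) + (-5)·(64/25) + 95·(8/25) = 7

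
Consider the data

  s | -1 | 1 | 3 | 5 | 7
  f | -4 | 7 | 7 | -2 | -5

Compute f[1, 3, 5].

-9/8

f[1,3] = (7 - 7) / (3 - 1) = 0
f[3,5] = (-2 - 7) / (5 - 3) = -9/2
f[1,3,5] = (-9/2 - 0) / (5 - 1) = -9/8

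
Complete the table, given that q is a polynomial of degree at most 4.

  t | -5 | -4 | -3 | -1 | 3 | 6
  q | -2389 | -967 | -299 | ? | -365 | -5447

The 5 known values determine q uniquely (degree ≤ 4).
Evaluate each Lagrange basis at t = -1:
L_0(-1) = (3)·(2)·(-4)·(-7)/[(-1)·(-2)·(-8)·(-11)] = 21/22
L_1(-1) = (4)·(2)·(-4)·(-7)/[(1)·(-1)·(-7)·(-10)] = -16/5
L_2(-1) = (4)·(3)·(-4)·(-7)/[(2)·(1)·(-6)·(-9)] = 28/9
L_3(-1) = (4)·(3)·(2)·(-7)/[(8)·(7)·(6)·(-3)] = 1/6
L_4(-1) = (4)·(3)·(2)·(-4)/[(11)·(10)·(9)·(3)] = -16/495
Sum: (-2389)·(21/22) + (-967)·(-16/5) + (-299)·(28/9) + (-365)·(1/6) + (-5447)·(-16/495) = -1

-1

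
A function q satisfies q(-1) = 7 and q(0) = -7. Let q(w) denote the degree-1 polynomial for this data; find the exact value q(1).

Evaluate each Lagrange basis at w = 1:
L_0(1) = (1)/[(-1)] = -1
L_1(1) = (2)/[(1)] = 2
Sum: 7·(-1) + (-7)·(2) = -21

-21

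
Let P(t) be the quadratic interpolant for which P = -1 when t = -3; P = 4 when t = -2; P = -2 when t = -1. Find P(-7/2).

L_0(-7/2) = (-3/2)·(-5/2)/[(-1)·(-2)] = 15/8
L_1(-7/2) = (-1/2)·(-5/2)/[(1)·(-1)] = -5/4
L_2(-7/2) = (-1/2)·(-3/2)/[(2)·(1)] = 3/8
Sum: (-1)·(15/8) + 4·(-5/4) + (-2)·(3/8) = -61/8

-61/8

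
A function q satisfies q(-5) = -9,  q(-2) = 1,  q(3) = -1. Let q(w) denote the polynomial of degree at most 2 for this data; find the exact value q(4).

Evaluate each Lagrange basis at w = 4:
L_0(4) = (6)·(1)/[(-3)·(-8)] = 1/4
L_1(4) = (9)·(1)/[(3)·(-5)] = -3/5
L_2(4) = (9)·(6)/[(8)·(5)] = 27/20
Sum: (-9)·(1/4) + 1·(-3/5) + (-1)·(27/20) = -21/5

-21/5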